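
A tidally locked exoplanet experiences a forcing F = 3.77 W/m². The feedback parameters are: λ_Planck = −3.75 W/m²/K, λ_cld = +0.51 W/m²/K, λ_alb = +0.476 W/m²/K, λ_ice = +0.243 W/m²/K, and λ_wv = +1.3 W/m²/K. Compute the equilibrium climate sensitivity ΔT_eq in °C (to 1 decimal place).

3.1 °C

Net feedback parameter λ = (−3.75) + (+0.51) + (+0.476) + (+0.243) + (+1.3) = -1.221 W/m²/K.
ΔT = −F/λ = −3.77/(-1.221) = 3.1 °C.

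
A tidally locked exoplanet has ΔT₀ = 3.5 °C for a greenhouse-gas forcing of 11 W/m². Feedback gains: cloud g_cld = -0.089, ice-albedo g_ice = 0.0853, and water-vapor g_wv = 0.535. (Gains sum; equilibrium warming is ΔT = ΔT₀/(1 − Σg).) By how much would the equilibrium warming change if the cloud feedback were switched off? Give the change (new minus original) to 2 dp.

Original: g = 0.5313, ΔT = 3.5/(1−0.5313) = 7.4675 °C.
Without cloud: g' = 0.6203, ΔT' = 3.5/(1−0.6203) = 9.2178 °C.
Change = 9.2178 − 7.4675 = 1.75 °C.

1.75 °C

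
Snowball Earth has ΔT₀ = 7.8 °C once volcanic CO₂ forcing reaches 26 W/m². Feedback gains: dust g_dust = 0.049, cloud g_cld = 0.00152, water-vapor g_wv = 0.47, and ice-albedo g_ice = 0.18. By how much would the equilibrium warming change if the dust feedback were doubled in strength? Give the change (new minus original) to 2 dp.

Original: g = 0.70052, ΔT = 7.8/(1−0.70052) = 26.0451 °C.
With doubled dust: g' = 0.74952, ΔT' = 7.8/(1−0.74952) = 31.1402 °C.
Change = 31.1402 − 26.0451 = 5.10 °C.

5.10 °C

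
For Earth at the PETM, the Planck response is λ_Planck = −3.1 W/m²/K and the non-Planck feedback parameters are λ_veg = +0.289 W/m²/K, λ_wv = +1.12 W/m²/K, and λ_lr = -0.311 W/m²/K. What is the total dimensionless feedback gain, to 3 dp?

0.354

Convert to gains: g_veg = 0.289/3.1 = 0.09323; g_wv = 1.12/3.1 = 0.3613; g_lr = -0.311/3.1 = -0.1003.
Total gain g = 0.35423.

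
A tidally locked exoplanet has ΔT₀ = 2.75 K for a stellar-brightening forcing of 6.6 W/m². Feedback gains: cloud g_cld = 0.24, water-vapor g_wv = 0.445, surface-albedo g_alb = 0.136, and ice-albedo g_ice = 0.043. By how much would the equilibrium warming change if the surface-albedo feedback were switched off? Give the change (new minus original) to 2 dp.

-10.11 K

Original: g = 0.864, ΔT = 2.75/(1−0.864) = 20.2206 K.
Without surface-albedo: g' = 0.728, ΔT' = 2.75/(1−0.728) = 10.1103 K.
Change = 10.1103 − 20.2206 = -10.11 K.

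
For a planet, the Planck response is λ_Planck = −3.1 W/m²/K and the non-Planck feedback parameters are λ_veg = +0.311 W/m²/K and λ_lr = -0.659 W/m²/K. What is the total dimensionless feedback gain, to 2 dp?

-0.11

Convert to gains: g_veg = 0.311/3.1 = 0.1003; g_lr = -0.659/3.1 = -0.2126.
Total gain g = -0.1123.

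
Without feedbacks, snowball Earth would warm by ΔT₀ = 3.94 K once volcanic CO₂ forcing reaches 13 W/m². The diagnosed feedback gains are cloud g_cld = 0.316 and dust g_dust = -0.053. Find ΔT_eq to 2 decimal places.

Total gain g = 0.316 − 0.053 = 0.263.
Amplification A = 1/(1 − 0.263) = 1.357.
ΔT = 3.94 × 1.357 = 5.35 K.

5.35 K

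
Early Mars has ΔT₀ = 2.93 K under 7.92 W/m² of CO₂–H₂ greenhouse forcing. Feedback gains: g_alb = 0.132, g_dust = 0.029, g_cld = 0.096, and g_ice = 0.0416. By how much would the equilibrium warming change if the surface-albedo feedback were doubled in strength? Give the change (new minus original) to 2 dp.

Original: g = 0.2986, ΔT = 2.93/(1−0.2986) = 4.1774 K.
With doubled surface-albedo: g' = 0.4306, ΔT' = 2.93/(1−0.4306) = 5.1458 K.
Change = 5.1458 − 4.1774 = 0.97 K.

0.97 K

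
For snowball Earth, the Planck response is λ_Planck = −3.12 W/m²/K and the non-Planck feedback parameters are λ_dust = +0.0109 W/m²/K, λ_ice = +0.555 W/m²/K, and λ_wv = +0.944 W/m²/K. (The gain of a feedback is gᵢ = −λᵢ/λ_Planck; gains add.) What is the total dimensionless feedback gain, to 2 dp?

Convert to gains: g_dust = 0.0109/3.12 = 0.003494; g_ice = 0.555/3.12 = 0.1779; g_wv = 0.944/3.12 = 0.3026.
Total gain g = 0.483994.

0.48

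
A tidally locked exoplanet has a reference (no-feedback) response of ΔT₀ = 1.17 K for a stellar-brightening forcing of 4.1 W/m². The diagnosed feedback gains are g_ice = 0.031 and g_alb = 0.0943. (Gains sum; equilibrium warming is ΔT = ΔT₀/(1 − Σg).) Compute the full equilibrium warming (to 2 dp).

Total gain g = 0.031 + 0.0943 = 0.1253.
Amplification A = 1/(1 − 0.1253) = 1.143.
ΔT = 1.17 × 1.143 = 1.34 K.

1.34 K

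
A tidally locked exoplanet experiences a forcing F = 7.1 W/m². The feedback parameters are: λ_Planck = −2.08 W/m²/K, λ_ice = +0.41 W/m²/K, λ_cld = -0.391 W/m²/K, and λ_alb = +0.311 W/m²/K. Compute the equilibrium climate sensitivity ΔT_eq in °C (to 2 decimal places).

4.06 °C

Net feedback parameter λ = (−2.08) + (+0.41) + (-0.391) + (+0.311) = -1.75 W/m²/K.
ΔT = −F/λ = −7.1/(-1.75) = 4.06 °C.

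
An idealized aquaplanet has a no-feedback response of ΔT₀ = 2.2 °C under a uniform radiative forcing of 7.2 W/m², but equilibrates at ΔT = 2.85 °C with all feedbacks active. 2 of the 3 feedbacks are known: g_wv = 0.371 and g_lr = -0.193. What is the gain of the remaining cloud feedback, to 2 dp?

0.05

Amplification A = ΔT/ΔT₀ = 2.85/2.2 = 1.295.
Total gain g = 1 − 1/A = 1 − 1/1.295 = 0.2278.
Known gains sum to 0.371 − 0.193 = 0.178.
g_cld = 0.2278 − 0.178 = 0.05.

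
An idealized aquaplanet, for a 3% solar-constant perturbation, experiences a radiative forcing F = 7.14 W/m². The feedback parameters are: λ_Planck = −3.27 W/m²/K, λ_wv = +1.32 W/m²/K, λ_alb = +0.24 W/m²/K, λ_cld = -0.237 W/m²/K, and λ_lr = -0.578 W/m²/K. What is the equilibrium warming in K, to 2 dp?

Net feedback parameter λ = (−3.27) + (+1.32) + (+0.24) + (-0.237) + (-0.578) = -2.525 W/m²/K.
ΔT = −F/λ = −7.14/(-2.525) = 2.83 K.

2.83 K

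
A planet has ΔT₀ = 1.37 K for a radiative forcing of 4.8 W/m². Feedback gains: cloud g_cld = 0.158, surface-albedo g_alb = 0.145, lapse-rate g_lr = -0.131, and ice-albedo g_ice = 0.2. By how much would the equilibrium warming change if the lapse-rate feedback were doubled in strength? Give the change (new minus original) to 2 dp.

Original: g = 0.372, ΔT = 1.37/(1−0.372) = 2.1815 K.
With doubled lapse-rate: g' = 0.241, ΔT' = 1.37/(1−0.241) = 1.8050 K.
Change = 1.8050 − 2.1815 = -0.38 K.

-0.38 K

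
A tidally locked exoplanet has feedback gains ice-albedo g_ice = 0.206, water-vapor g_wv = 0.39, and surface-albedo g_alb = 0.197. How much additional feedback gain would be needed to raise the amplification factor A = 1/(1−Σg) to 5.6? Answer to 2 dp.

0.03

Current total gain = 0.793.
Target gain for A = 5.6: g* = 1 − 1/5.6 = 0.8214.
Additional gain needed = 0.8214 − 0.793 = 0.03.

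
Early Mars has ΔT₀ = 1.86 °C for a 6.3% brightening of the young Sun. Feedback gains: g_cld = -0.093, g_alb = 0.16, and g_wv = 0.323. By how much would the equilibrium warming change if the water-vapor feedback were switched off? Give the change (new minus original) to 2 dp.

-1.06 °C

Original: g = 0.39, ΔT = 1.86/(1−0.39) = 3.0492 °C.
Without water-vapor: g' = 0.067, ΔT' = 1.86/(1−0.067) = 1.9936 °C.
Change = 1.9936 − 3.0492 = -1.06 °C.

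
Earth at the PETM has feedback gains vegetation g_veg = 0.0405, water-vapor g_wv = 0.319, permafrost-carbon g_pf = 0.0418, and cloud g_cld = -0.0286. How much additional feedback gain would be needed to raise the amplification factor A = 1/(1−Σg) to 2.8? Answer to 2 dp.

Current total gain = 0.3727.
Target gain for A = 2.8: g* = 1 − 1/2.8 = 0.6429.
Additional gain needed = 0.6429 − 0.3727 = 0.27.

0.27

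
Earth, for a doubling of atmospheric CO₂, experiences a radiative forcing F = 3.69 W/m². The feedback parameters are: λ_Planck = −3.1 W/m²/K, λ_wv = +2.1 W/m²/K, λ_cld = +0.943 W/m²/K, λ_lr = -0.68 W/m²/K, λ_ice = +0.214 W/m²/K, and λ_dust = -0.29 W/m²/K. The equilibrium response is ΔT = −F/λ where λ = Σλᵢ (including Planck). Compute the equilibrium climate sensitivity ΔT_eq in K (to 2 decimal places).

4.54 K

Net feedback parameter λ = (−3.1) + (+2.1) + (+0.943) + (-0.68) + (+0.214) + (-0.29) = -0.813 W/m²/K.
ΔT = −F/λ = −3.69/(-0.813) = 4.54 K.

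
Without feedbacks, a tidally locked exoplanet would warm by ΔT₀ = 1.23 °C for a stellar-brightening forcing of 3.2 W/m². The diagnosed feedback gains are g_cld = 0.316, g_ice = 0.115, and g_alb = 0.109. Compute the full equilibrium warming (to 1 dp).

2.7 °C

Total gain g = 0.316 + 0.115 + 0.109 = 0.54.
Amplification A = 1/(1 − 0.54) = 2.174.
ΔT = 1.23 × 2.174 = 2.7 °C.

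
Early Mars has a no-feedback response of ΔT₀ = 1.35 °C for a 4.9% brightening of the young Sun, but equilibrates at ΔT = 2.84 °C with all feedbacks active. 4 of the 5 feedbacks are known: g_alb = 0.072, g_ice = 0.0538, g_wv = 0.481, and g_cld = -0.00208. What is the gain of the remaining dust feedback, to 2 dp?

Amplification A = ΔT/ΔT₀ = 2.84/1.35 = 2.104.
Total gain g = 1 − 1/A = 1 − 1/2.104 = 0.5247.
Known gains sum to 0.072 + 0.0538 + 0.481 − 0.00208 = 0.60472.
g_dust = 0.5247 − 0.60472 = -0.08.

-0.08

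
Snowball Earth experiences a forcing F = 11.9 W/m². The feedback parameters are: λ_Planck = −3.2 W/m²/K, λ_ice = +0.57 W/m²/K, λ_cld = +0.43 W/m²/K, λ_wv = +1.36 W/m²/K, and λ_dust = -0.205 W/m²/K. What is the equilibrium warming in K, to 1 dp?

Net feedback parameter λ = (−3.2) + (+0.57) + (+0.43) + (+1.36) + (-0.205) = -1.045 W/m²/K.
ΔT = −F/λ = −11.9/(-1.045) = 11.4 K.

11.4 K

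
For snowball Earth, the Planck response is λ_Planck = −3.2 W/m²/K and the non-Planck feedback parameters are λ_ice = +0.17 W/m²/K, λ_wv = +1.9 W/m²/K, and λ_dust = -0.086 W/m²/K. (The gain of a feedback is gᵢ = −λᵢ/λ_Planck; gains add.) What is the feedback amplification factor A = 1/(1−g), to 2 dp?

Convert to gains: g_ice = 0.17/3.2 = 0.05312; g_wv = 1.9/3.2 = 0.5937; g_dust = -0.086/3.2 = -0.02687.
Total gain g = 0.61995.
A = 1/(1 − 0.61995) = 2.63.

2.63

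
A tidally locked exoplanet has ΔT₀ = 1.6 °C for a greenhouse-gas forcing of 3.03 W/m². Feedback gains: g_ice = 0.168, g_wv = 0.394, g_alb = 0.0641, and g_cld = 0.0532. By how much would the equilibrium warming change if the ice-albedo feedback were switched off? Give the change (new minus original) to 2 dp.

-1.72 °C

Original: g = 0.6793, ΔT = 1.6/(1−0.6793) = 4.9891 °C.
Without ice-albedo: g' = 0.5113, ΔT' = 1.6/(1−0.5113) = 3.2740 °C.
Change = 3.2740 − 4.9891 = -1.72 °C.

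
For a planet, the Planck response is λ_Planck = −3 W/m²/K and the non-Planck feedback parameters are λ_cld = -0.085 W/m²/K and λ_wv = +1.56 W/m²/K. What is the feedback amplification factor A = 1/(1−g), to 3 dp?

Convert to gains: g_cld = -0.085/3 = -0.02833; g_wv = 1.56/3 = 0.52.
Total gain g = 0.49167.
A = 1/(1 − 0.49167) = 1.967.

1.967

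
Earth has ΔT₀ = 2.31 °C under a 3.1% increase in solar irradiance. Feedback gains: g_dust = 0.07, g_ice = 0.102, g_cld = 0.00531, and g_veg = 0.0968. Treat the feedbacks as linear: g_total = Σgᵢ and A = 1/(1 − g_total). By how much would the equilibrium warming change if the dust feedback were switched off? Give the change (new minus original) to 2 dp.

-0.28 °C

Original: g = 0.27411, ΔT = 2.31/(1−0.27411) = 3.1823 °C.
Without dust: g' = 0.20411, ΔT' = 2.31/(1−0.20411) = 2.9024 °C.
Change = 2.9024 − 3.1823 = -0.28 °C.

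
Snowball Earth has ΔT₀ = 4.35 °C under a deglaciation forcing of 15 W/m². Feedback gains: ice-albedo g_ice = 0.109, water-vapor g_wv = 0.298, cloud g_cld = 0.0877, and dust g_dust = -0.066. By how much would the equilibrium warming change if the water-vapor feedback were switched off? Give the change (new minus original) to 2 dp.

-2.61 °C

Original: g = 0.4287, ΔT = 4.35/(1−0.4287) = 7.6142 °C.
Without water-vapor: g' = 0.1307, ΔT' = 4.35/(1−0.1307) = 5.0040 °C.
Change = 5.0040 − 7.6142 = -2.61 °C.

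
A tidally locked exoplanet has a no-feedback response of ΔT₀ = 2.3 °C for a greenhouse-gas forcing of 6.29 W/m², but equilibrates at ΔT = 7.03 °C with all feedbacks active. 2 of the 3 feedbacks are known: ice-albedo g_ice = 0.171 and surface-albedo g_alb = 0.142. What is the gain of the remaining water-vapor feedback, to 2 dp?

0.36

Amplification A = ΔT/ΔT₀ = 7.03/2.3 = 3.057.
Total gain g = 1 − 1/A = 1 − 1/3.057 = 0.6729.
Known gains sum to 0.171 + 0.142 = 0.313.
g_wv = 0.6729 − 0.313 = 0.36.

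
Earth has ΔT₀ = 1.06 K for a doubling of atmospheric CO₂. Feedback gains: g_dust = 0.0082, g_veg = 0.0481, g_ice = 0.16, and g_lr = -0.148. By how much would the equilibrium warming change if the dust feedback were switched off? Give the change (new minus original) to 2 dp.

Original: g = 0.0683, ΔT = 1.06/(1−0.0683) = 1.1377 K.
Without dust: g' = 0.0601, ΔT' = 1.06/(1−0.0601) = 1.1278 K.
Change = 1.1278 − 1.1377 = -0.01 K.

-0.01 K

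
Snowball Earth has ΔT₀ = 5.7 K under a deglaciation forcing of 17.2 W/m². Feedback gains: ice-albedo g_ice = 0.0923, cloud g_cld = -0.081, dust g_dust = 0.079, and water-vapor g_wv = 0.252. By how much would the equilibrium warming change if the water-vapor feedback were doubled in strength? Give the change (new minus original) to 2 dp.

Original: g = 0.3423, ΔT = 5.7/(1−0.3423) = 8.6666 K.
With doubled water-vapor: g' = 0.5943, ΔT' = 5.7/(1−0.5943) = 14.0498 K.
Change = 14.0498 − 8.6666 = 5.38 K.

5.38 K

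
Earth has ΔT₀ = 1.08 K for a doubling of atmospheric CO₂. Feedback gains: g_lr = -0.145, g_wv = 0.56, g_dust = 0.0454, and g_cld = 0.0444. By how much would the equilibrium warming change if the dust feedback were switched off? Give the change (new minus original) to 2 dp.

Original: g = 0.5048, ΔT = 1.08/(1−0.5048) = 2.1809 K.
Without dust: g' = 0.4594, ΔT' = 1.08/(1−0.4594) = 1.9978 K.
Change = 1.9978 − 2.1809 = -0.18 K.

-0.18 K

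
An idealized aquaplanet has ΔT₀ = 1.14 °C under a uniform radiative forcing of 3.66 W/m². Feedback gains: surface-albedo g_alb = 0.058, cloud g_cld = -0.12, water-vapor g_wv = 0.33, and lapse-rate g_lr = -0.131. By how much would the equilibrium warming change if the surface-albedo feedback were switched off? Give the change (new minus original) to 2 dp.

Original: g = 0.137, ΔT = 1.14/(1−0.137) = 1.3210 °C.
Without surface-albedo: g' = 0.079, ΔT' = 1.14/(1−0.079) = 1.2378 °C.
Change = 1.2378 − 1.3210 = -0.08 °C.

-0.08 °C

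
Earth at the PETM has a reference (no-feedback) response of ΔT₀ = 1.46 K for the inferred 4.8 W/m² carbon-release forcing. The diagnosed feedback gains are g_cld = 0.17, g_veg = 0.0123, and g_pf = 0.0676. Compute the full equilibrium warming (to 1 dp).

Total gain g = 0.17 + 0.0123 + 0.0676 = 0.2499.
Amplification A = 1/(1 − 0.2499) = 1.333.
ΔT = 1.46 × 1.333 = 1.9 K.

1.9 K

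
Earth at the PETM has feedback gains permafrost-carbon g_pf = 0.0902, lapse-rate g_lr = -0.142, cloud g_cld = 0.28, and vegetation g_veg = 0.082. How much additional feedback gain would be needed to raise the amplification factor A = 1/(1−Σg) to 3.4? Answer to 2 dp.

Current total gain = 0.3102.
Target gain for A = 3.4: g* = 1 − 1/3.4 = 0.7059.
Additional gain needed = 0.7059 − 0.3102 = 0.40.

0.40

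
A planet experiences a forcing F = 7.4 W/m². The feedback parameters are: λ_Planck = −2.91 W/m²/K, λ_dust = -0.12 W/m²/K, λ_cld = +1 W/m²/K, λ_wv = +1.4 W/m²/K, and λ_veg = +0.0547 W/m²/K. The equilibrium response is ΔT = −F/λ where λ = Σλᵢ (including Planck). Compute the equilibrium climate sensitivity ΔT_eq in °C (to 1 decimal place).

Net feedback parameter λ = (−2.91) + (-0.12) + (+1) + (+1.4) + (+0.0547) = -0.5753 W/m²/K.
ΔT = −F/λ = −7.4/(-0.5753) = 12.9 °C.

12.9 °C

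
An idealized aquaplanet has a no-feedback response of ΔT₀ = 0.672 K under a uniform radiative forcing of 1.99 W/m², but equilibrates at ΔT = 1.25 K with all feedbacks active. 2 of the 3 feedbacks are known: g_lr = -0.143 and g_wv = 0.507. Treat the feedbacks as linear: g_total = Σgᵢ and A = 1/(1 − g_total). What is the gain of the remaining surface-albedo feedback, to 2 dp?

0.10

Amplification A = ΔT/ΔT₀ = 1.25/0.672 = 1.86.
Total gain g = 1 − 1/A = 1 − 1/1.86 = 0.4624.
Known gains sum to -0.143 + 0.507 = 0.364.
g_alb = 0.4624 − 0.364 = 0.10.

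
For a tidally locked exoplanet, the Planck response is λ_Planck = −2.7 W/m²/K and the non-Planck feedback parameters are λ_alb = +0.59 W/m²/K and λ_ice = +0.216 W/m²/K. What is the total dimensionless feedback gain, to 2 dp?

0.30

Convert to gains: g_alb = 0.59/2.7 = 0.2185; g_ice = 0.216/2.7 = 0.08.
Total gain g = 0.2985.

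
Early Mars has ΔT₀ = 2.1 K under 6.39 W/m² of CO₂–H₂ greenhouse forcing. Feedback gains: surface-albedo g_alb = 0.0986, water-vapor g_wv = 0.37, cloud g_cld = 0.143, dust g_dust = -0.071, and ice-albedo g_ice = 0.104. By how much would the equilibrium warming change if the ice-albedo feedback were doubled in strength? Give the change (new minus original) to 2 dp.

2.44 K

Original: g = 0.6446, ΔT = 2.1/(1−0.6446) = 5.9088 K.
With doubled ice-albedo: g' = 0.7486, ΔT' = 2.1/(1−0.7486) = 8.3532 K.
Change = 8.3532 − 5.9088 = 2.44 K.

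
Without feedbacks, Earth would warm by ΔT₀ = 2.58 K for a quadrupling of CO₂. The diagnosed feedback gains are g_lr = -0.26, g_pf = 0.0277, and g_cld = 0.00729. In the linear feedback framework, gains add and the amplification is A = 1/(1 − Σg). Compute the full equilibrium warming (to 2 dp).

2.11 K

Total gain g = -0.26 + 0.0277 + 0.00729 = -0.22501.
Amplification A = 1/(1 + 0.22501) = 0.8163.
ΔT = 2.58 × 0.8163 = 2.11 K.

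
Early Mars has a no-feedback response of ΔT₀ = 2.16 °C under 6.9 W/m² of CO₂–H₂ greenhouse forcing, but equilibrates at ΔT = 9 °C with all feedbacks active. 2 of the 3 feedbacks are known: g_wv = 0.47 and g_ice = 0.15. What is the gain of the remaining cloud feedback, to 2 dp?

0.14

Amplification A = ΔT/ΔT₀ = 9/2.16 = 4.167.
Total gain g = 1 − 1/A = 1 − 1/4.167 = 0.76.
Known gains sum to 0.47 + 0.15 = 0.62.
g_cld = 0.76 − 0.62 = 0.14.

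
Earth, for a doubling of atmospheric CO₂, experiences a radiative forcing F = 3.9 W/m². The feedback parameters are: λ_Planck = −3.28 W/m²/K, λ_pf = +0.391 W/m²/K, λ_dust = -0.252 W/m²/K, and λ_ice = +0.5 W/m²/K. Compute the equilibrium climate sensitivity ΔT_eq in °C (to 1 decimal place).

Net feedback parameter λ = (−3.28) + (+0.391) + (-0.252) + (+0.5) = -2.641 W/m²/K.
ΔT = −F/λ = −3.9/(-2.641) = 1.5 °C.

1.5 °C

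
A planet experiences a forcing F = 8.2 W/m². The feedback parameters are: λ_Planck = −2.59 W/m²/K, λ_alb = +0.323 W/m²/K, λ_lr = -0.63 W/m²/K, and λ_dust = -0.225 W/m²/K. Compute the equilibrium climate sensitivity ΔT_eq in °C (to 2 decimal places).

Net feedback parameter λ = (−2.59) + (+0.323) + (-0.63) + (-0.225) = -3.122 W/m²/K.
ΔT = −F/λ = −8.2/(-3.122) = 2.63 °C.

2.63 °C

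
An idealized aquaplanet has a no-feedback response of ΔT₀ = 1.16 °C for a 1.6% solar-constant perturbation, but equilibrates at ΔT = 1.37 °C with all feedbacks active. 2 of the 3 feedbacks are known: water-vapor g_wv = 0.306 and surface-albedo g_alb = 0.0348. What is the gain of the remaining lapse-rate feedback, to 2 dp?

Amplification A = ΔT/ΔT₀ = 1.37/1.16 = 1.181.
Total gain g = 1 − 1/A = 1 − 1/1.181 = 0.1533.
Known gains sum to 0.306 + 0.0348 = 0.3408.
g_lr = 0.1533 − 0.3408 = -0.19.

-0.19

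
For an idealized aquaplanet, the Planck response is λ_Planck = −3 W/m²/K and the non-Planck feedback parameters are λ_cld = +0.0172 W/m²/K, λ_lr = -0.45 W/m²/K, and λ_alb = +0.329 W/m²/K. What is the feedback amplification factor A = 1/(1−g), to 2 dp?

0.97

Convert to gains: g_cld = 0.0172/3 = 0.005733; g_lr = -0.45/3 = -0.15; g_alb = 0.329/3 = 0.1097.
Total gain g = -0.034567.
A = 1/(1 + 0.034567) = 0.97.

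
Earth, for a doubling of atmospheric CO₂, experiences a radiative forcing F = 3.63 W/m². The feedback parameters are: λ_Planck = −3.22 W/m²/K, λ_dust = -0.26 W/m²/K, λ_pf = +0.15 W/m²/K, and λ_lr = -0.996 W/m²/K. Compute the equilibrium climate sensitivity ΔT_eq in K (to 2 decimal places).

Net feedback parameter λ = (−3.22) + (-0.26) + (+0.15) + (-0.996) = -4.326 W/m²/K.
ΔT = −F/λ = −3.63/(-4.326) = 0.84 K.

0.84 K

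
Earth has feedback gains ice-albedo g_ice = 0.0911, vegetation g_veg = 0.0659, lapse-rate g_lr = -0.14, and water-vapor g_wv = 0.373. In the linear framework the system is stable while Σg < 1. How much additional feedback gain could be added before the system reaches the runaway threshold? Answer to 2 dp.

0.61

Current total gain = 0.0911 + 0.0659 − 0.14 + 0.373 = 0.39.
Margin to runaway = 1 − 0.39 = 0.61.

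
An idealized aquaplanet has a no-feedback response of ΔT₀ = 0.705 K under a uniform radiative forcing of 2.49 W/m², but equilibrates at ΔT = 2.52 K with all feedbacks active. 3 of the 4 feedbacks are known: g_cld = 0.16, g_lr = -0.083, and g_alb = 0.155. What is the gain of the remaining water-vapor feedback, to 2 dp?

Amplification A = ΔT/ΔT₀ = 2.52/0.705 = 3.574.
Total gain g = 1 − 1/A = 1 − 1/3.574 = 0.7202.
Known gains sum to 0.16 − 0.083 + 0.155 = 0.232.
g_wv = 0.7202 − 0.232 = 0.49.

0.49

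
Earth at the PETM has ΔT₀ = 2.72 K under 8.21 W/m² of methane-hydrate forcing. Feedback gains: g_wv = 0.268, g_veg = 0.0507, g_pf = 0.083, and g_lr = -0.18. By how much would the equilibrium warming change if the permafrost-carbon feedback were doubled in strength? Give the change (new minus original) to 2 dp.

Original: g = 0.2217, ΔT = 2.72/(1−0.2217) = 3.4948 K.
With doubled permafrost-carbon: g' = 0.3047, ΔT' = 2.72/(1−0.3047) = 3.9120 K.
Change = 3.9120 − 3.4948 = 0.42 K.

0.42 K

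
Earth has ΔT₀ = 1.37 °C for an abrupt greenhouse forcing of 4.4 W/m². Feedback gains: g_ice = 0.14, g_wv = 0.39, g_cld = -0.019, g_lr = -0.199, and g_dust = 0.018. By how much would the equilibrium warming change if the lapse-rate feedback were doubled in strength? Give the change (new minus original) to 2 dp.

Original: g = 0.33, ΔT = 1.37/(1−0.33) = 2.0448 °C.
With doubled lapse-rate: g' = 0.131, ΔT' = 1.37/(1−0.131) = 1.5765 °C.
Change = 1.5765 − 2.0448 = -0.47 °C.

-0.47 °C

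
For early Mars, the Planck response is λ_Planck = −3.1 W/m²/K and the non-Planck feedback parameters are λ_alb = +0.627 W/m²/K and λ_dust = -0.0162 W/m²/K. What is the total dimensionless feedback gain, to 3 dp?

0.197

Convert to gains: g_alb = 0.627/3.1 = 0.2023; g_dust = -0.0162/3.1 = -0.005226.
Total gain g = 0.197074.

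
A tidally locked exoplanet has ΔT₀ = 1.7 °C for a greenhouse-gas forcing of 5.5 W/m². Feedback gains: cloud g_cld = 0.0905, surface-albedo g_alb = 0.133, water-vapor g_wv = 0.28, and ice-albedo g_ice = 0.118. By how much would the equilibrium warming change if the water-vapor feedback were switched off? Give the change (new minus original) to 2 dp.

-1.91 °C

Original: g = 0.6215, ΔT = 1.7/(1−0.6215) = 4.4914 °C.
Without water-vapor: g' = 0.3415, ΔT' = 1.7/(1−0.3415) = 2.5816 °C.
Change = 2.5816 − 4.4914 = -1.91 °C.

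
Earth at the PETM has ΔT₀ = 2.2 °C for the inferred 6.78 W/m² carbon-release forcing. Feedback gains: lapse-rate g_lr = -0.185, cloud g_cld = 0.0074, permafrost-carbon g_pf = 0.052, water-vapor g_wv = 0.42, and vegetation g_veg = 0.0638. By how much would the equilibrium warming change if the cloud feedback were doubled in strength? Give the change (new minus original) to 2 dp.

0.04 °C

Original: g = 0.3582, ΔT = 2.2/(1−0.3582) = 3.4279 °C.
With doubled cloud: g' = 0.3656, ΔT' = 2.2/(1−0.3656) = 3.4678 °C.
Change = 3.4678 − 3.4279 = 0.04 °C.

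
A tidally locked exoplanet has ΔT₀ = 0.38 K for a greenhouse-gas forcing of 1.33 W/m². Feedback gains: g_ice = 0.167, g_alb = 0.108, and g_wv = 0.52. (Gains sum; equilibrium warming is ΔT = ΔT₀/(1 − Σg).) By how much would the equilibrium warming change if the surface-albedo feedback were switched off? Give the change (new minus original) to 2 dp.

-0.64 K

Original: g = 0.795, ΔT = 0.38/(1−0.795) = 1.8537 K.
Without surface-albedo: g' = 0.687, ΔT' = 0.38/(1−0.687) = 1.2141 K.
Change = 1.2141 − 1.8537 = -0.64 K.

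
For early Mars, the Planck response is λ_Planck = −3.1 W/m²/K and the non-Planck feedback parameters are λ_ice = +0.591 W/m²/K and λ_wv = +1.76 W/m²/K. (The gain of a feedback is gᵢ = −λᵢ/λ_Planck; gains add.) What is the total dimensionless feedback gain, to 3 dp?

0.758

Convert to gains: g_ice = 0.591/3.1 = 0.1906; g_wv = 1.76/3.1 = 0.5677.
Total gain g = 0.7583.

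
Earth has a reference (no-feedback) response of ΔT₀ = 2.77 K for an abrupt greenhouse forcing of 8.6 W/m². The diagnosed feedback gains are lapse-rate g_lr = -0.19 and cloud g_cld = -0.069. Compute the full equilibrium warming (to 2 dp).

2.20 K

Total gain g = -0.19 − 0.069 = -0.259.
Amplification A = 1/(1 + 0.259) = 0.7943.
ΔT = 2.77 × 0.7943 = 2.20 K.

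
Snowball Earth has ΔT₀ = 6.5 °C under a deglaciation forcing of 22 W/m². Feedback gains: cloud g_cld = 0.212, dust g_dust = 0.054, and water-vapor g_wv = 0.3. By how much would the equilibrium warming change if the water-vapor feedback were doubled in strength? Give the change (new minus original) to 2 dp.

33.53 °C

Original: g = 0.566, ΔT = 6.5/(1−0.566) = 14.9770 °C.
With doubled water-vapor: g' = 0.866, ΔT' = 6.5/(1−0.866) = 48.5075 °C.
Change = 48.5075 − 14.9770 = 33.53 °C.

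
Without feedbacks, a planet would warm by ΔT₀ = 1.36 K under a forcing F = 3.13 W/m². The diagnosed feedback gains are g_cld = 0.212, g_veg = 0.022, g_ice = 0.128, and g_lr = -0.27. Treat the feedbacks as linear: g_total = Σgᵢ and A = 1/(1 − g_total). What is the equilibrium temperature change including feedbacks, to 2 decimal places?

1.50 K

Total gain g = 0.212 + 0.022 + 0.128 − 0.27 = 0.092.
Amplification A = 1/(1 − 0.092) = 1.101.
ΔT = 1.36 × 1.101 = 1.50 K.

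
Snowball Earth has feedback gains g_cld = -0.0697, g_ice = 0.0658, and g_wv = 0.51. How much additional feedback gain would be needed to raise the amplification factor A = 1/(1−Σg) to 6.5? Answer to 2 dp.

Current total gain = 0.5061.
Target gain for A = 6.5: g* = 1 − 1/6.5 = 0.8462.
Additional gain needed = 0.8462 − 0.5061 = 0.34.

0.34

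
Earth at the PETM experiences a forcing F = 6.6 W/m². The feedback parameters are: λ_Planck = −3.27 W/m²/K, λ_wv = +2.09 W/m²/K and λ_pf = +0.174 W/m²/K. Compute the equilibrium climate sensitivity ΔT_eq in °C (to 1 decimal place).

6.6 °C

Net feedback parameter λ = (−3.27) + (+2.09) + (+0.174) = -1.006 W/m²/K.
ΔT = −F/λ = −6.6/(-1.006) = 6.6 °C.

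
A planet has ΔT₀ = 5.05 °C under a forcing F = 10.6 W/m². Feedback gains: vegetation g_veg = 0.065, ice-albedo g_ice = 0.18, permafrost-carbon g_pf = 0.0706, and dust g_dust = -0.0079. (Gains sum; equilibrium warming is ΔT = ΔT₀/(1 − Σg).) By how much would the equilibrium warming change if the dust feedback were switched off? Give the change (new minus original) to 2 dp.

Original: g = 0.3077, ΔT = 5.05/(1−0.3077) = 7.2945 °C.
Without dust: g' = 0.3156, ΔT' = 5.05/(1−0.3156) = 7.3787 °C.
Change = 7.3787 − 7.2945 = 0.08 °C.

0.08 °C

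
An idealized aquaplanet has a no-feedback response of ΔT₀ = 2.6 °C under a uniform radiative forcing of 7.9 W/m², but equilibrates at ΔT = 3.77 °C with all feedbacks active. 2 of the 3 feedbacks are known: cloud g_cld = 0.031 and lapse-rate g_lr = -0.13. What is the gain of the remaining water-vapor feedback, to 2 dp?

Amplification A = ΔT/ΔT₀ = 3.77/2.6 = 1.45.
Total gain g = 1 − 1/A = 1 − 1/1.45 = 0.3103.
Known gains sum to 0.031 − 0.13 = -0.099.
g_wv = 0.3103 + 0.099 = 0.41.

0.41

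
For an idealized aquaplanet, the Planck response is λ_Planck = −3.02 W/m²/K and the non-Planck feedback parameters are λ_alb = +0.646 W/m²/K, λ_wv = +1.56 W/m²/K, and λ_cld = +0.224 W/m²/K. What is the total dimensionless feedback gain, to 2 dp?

Convert to gains: g_alb = 0.646/3.02 = 0.2139; g_wv = 1.56/3.02 = 0.5166; g_cld = 0.224/3.02 = 0.07417.
Total gain g = 0.80467.

0.80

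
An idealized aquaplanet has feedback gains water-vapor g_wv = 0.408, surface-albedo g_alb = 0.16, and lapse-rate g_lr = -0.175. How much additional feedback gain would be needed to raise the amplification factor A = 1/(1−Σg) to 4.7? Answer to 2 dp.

Current total gain = 0.393.
Target gain for A = 4.7: g* = 1 − 1/4.7 = 0.7872.
Additional gain needed = 0.7872 − 0.393 = 0.39.

0.39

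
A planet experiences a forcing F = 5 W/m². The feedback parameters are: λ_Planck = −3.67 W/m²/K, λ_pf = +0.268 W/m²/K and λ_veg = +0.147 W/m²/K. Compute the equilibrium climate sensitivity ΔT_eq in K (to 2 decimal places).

Net feedback parameter λ = (−3.67) + (+0.268) + (+0.147) = -3.255 W/m²/K.
ΔT = −F/λ = −5/(-3.255) = 1.54 K.

1.54 K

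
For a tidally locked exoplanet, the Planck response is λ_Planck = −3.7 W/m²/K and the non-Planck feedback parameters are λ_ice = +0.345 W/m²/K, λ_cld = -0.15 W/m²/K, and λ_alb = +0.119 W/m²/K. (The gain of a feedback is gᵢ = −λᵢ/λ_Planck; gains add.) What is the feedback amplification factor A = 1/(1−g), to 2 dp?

1.09

Convert to gains: g_ice = 0.345/3.7 = 0.09324; g_cld = -0.15/3.7 = -0.04054; g_alb = 0.119/3.7 = 0.03216.
Total gain g = 0.08486.
A = 1/(1 − 0.08486) = 1.09.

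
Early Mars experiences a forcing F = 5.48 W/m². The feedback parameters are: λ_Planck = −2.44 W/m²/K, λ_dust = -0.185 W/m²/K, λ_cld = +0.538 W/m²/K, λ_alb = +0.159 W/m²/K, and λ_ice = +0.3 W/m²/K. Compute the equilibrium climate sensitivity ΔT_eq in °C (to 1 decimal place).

Net feedback parameter λ = (−2.44) + (-0.185) + (+0.538) + (+0.159) + (+0.3) = -1.628 W/m²/K.
ΔT = −F/λ = −5.48/(-1.628) = 3.4 °C.

3.4 °C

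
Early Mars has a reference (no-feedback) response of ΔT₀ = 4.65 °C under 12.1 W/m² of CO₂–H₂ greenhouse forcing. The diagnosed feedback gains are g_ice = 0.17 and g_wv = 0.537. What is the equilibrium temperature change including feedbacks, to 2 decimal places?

Total gain g = 0.17 + 0.537 = 0.707.
Amplification A = 1/(1 − 0.707) = 3.413.
ΔT = 4.65 × 3.413 = 15.87 °C.

15.87 °C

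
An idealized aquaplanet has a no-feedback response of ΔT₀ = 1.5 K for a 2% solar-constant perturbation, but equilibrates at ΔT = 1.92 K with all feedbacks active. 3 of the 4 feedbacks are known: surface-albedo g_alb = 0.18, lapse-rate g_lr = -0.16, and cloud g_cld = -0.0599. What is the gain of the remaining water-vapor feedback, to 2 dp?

Amplification A = ΔT/ΔT₀ = 1.92/1.5 = 1.28.
Total gain g = 1 − 1/A = 1 − 1/1.28 = 0.2188.
Known gains sum to 0.18 − 0.16 − 0.0599 = -0.0399.
g_wv = 0.2188 + 0.0399 = 0.26.

0.26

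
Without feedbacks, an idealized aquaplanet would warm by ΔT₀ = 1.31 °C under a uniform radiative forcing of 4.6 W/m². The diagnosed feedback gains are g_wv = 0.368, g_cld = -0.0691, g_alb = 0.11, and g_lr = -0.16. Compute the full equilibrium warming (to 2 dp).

1.74 °C

Total gain g = 0.368 − 0.0691 + 0.11 − 0.16 = 0.2489.
Amplification A = 1/(1 − 0.2489) = 1.331.
ΔT = 1.31 × 1.331 = 1.74 °C.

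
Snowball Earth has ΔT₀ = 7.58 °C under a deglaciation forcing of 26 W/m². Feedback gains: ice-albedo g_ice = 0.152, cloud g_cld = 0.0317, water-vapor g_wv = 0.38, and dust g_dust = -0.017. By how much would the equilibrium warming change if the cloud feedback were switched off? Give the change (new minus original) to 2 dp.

-1.09 °C

Original: g = 0.5467, ΔT = 7.58/(1−0.5467) = 16.7218 °C.
Without cloud: g' = 0.515, ΔT' = 7.58/(1−0.515) = 15.6289 °C.
Change = 15.6289 − 16.7218 = -1.09 °C.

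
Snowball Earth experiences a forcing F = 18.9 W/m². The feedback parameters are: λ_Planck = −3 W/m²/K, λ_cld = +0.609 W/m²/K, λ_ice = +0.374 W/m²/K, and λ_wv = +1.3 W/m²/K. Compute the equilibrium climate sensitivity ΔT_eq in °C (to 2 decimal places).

26.36 °C

Net feedback parameter λ = (−3) + (+0.609) + (+0.374) + (+1.3) = -0.717 W/m²/K.
ΔT = −F/λ = −18.9/(-0.717) = 26.36 °C.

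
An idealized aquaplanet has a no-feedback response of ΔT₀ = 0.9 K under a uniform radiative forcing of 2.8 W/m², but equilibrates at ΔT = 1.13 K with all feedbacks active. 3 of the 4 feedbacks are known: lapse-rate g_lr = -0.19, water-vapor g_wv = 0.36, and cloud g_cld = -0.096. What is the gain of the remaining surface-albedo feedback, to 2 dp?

Amplification A = ΔT/ΔT₀ = 1.13/0.9 = 1.256.
Total gain g = 1 − 1/A = 1 − 1/1.256 = 0.2038.
Known gains sum to -0.19 + 0.36 − 0.096 = 0.074.
g_alb = 0.2038 − 0.074 = 0.13.

0.13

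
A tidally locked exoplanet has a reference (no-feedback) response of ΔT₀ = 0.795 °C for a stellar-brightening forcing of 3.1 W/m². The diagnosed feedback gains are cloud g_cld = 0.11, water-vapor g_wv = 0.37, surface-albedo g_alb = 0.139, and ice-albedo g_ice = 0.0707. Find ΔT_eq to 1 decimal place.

Total gain g = 0.11 + 0.37 + 0.139 + 0.0707 = 0.6897.
Amplification A = 1/(1 − 0.6897) = 3.223.
ΔT = 0.795 × 3.223 = 2.6 °C.

2.6 °C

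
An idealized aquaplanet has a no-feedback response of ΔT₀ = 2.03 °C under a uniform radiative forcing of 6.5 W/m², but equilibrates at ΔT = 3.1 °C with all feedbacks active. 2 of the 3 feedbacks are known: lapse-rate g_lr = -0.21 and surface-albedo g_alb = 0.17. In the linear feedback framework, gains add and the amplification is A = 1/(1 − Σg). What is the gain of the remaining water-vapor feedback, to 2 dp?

Amplification A = ΔT/ΔT₀ = 3.1/2.03 = 1.527.
Total gain g = 1 − 1/A = 1 − 1/1.527 = 0.3451.
Known gains sum to -0.21 + 0.17 = -0.04.
g_wv = 0.3451 + 0.04 = 0.39.

0.39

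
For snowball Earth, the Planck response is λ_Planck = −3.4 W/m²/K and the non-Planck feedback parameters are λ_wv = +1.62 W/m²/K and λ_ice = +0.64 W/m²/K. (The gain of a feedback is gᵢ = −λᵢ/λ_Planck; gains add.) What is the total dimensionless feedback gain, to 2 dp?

0.66

Convert to gains: g_wv = 1.62/3.4 = 0.4765; g_ice = 0.64/3.4 = 0.1882.
Total gain g = 0.6647.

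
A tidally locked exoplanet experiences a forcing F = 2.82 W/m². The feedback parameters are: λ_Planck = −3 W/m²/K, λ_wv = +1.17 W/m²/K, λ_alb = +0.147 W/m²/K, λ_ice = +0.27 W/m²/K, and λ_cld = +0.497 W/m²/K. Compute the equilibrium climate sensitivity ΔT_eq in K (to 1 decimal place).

Net feedback parameter λ = (−3) + (+1.17) + (+0.147) + (+0.27) + (+0.497) = -0.916 W/m²/K.
ΔT = −F/λ = −2.82/(-0.916) = 3.1 K.

3.1 K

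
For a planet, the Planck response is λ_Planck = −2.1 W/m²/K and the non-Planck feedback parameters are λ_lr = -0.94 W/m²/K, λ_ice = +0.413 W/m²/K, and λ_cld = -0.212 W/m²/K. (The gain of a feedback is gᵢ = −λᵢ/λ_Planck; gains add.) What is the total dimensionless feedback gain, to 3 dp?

Convert to gains: g_lr = -0.94/2.1 = -0.4476; g_ice = 0.413/2.1 = 0.1967; g_cld = -0.212/2.1 = -0.101.
Total gain g = -0.3519.

-0.352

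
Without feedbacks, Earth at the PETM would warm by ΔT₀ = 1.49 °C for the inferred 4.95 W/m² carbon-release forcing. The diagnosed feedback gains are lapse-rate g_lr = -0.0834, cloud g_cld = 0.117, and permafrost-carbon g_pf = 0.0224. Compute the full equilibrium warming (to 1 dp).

1.6 °C

Total gain g = -0.0834 + 0.117 + 0.0224 = 0.056.
Amplification A = 1/(1 − 0.056) = 1.059.
ΔT = 1.49 × 1.059 = 1.6 °C.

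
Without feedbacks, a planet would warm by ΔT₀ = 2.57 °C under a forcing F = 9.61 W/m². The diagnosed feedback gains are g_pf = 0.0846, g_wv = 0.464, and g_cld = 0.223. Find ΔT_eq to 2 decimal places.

Total gain g = 0.0846 + 0.464 + 0.223 = 0.7716.
Amplification A = 1/(1 − 0.7716) = 4.378.
ΔT = 2.57 × 4.378 = 11.25 °C.

11.25 °C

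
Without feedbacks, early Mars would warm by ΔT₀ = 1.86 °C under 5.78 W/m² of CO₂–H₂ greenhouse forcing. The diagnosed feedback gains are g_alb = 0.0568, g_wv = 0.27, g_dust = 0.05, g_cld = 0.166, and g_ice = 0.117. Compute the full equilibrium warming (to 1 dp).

Total gain g = 0.0568 + 0.27 + 0.05 + 0.166 + 0.117 = 0.6598.
Amplification A = 1/(1 − 0.6598) = 2.939.
ΔT = 1.86 × 2.939 = 5.5 °C.

5.5 °C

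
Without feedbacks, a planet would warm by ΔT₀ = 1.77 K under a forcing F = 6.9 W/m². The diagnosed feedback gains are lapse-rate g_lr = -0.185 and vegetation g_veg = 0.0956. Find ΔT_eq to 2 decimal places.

1.62 K

Total gain g = -0.185 + 0.0956 = -0.0894.
Amplification A = 1/(1 + 0.0894) = 0.9179.
ΔT = 1.77 × 0.9179 = 1.62 K.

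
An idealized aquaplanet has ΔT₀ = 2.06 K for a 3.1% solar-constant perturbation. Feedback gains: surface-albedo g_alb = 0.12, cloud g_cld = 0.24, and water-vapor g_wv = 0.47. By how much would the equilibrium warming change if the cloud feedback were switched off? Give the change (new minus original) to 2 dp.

Original: g = 0.83, ΔT = 2.06/(1−0.83) = 12.1176 K.
Without cloud: g' = 0.59, ΔT' = 2.06/(1−0.59) = 5.0244 K.
Change = 5.0244 − 12.1176 = -7.09 K.

-7.09 K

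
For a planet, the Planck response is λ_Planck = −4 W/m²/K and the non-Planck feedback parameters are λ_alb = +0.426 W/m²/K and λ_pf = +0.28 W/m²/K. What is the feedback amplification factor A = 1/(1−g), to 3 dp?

Convert to gains: g_alb = 0.426/4 = 0.1065; g_pf = 0.28/4 = 0.07.
Total gain g = 0.1765.
A = 1/(1 − 0.1765) = 1.214.

1.214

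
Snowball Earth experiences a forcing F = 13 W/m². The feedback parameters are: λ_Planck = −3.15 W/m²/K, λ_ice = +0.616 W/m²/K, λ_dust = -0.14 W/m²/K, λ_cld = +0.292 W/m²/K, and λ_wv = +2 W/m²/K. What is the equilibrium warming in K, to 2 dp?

34.03 K

Net feedback parameter λ = (−3.15) + (+0.616) + (-0.14) + (+0.292) + (+2) = -0.382 W/m²/K.
ΔT = −F/λ = −13/(-0.382) = 34.03 K.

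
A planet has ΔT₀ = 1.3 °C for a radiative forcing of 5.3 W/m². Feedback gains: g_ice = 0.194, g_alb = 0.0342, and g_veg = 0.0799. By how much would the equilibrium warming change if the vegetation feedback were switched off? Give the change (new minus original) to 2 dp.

Original: g = 0.3081, ΔT = 1.3/(1−0.3081) = 1.8789 °C.
Without vegetation: g' = 0.2282, ΔT' = 1.3/(1−0.2282) = 1.6844 °C.
Change = 1.6844 − 1.8789 = -0.19 °C.

-0.19 °C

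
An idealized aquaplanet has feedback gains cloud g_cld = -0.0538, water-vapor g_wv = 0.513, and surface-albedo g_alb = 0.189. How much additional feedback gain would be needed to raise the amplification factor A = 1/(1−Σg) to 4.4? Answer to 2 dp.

Current total gain = 0.6482.
Target gain for A = 4.4: g* = 1 − 1/4.4 = 0.7727.
Additional gain needed = 0.7727 − 0.6482 = 0.12.

0.12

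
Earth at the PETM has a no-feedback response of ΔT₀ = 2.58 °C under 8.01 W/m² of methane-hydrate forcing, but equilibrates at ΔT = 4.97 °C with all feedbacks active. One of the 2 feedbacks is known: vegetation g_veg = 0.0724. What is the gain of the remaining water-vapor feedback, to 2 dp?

Amplification A = ΔT/ΔT₀ = 4.97/2.58 = 1.926.
Total gain g = 1 − 1/A = 1 − 1/1.926 = 0.4808.
The known gain is 0.0724.
g_wv = 0.4808 − 0.0724 = 0.41.

0.41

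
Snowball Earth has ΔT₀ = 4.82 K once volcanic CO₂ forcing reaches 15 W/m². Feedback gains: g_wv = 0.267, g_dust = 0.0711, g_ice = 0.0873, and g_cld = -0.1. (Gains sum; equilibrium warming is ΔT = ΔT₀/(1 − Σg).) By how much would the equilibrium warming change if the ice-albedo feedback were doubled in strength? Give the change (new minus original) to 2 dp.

1.06 K

Original: g = 0.3254, ΔT = 4.82/(1−0.3254) = 7.1450 K.
With doubled ice-albedo: g' = 0.4127, ΔT' = 4.82/(1−0.4127) = 8.2070 K.
Change = 8.2070 − 7.1450 = 1.06 K.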